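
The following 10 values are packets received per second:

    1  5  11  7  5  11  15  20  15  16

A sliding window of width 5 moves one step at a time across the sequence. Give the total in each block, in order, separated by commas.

29, 39, 49, 58, 66, 77

1 5 11 7 5 → sum 29
5 11 7 5 11 → sum 39
11 7 5 11 15 → sum 49
7 5 11 15 20 → sum 58
5 11 15 20 15 → sum 66
11 15 20 15 16 → sum 77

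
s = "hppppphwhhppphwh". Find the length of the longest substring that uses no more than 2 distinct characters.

7

[h] 1 distinct, len 1
[h, p] 2 distinct, len 2
[h, p, p] 2 distinct, len 3
[h, p, p, p] 2 distinct, len 4
[h, p, p, p, p] 2 distinct, len 5
[h, p, p, p, p, p] 2 distinct, len 6
[h, p, p, p, p, p, h] 2 distinct, len 7
[h, w] 2 distinct, len 2
[h, w, h] 2 distinct, len 3
[h, w, h, h] 2 distinct, len 4
[h, h, p] 2 distinct, len 3
[h, h, p, p] 2 distinct, len 4
[h, h, p, p, p] 2 distinct, len 5
[h, h, p, p, p, h] 2 distinct, len 6
[h, w] 2 distinct, len 2
[h, w, h] 2 distinct, len 3
Longest length with ≤2 distinct: 7.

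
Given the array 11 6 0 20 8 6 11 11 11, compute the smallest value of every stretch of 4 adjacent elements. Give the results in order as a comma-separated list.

0, 0, 0, 6, 6, 6

Sliding a size-4 window across the 9 values:
[11, 6, 0, 20] → min 0
[6, 0, 20, 8] → min 0
[0, 20, 8, 6] → min 0
[20, 8, 6, 11] → min 6
[8, 6, 11, 11] → min 6
[6, 11, 11, 11] → min 6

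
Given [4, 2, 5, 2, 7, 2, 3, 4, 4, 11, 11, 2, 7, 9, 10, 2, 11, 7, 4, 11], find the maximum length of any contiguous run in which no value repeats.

6

[4] len 1
[4, 2] len 2
[4, 2, 5] len 3
[5, 2] len 2
[5, 2, 7] len 3
[7, 2] len 2
[7, 2, 3] len 3
[7, 2, 3, 4] len 4
[4] len 1
[4, 11] len 2
[11] len 1
[11, 2] len 2
[11, 2, 7] len 3
[11, 2, 7, 9] len 4
[11, 2, 7, 9, 10] len 5
[7, 9, 10, 2] len 4
[7, 9, 10, 2, 11] len 5
[9, 10, 2, 11, 7] len 5
[9, 10, 2, 11, 7, 4] len 6
[7, 4, 11] len 3
Longest all-distinct length: 6.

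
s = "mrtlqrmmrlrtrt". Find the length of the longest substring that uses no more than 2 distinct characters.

[m] 1 distinct, len 1
[m, r] 2 distinct, len 2
[r, t] 2 distinct, len 2
[t, l] 2 distinct, len 2
[l, q] 2 distinct, len 2
[q, r] 2 distinct, len 2
[r, m] 2 distinct, len 2
[r, m, m] 2 distinct, len 3
[r, m, m, r] 2 distinct, len 4
[r, l] 2 distinct, len 2
[r, l, r] 2 distinct, len 3
[r, t] 2 distinct, len 2
[r, t, r] 2 distinct, len 3
[r, t, r, t] 2 distinct, len 4
Longest length with ≤2 distinct: 4.

4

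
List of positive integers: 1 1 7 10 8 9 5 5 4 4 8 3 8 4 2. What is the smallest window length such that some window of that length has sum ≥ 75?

Extend right; whenever the sum reaches 75, record the length and shrink from the left:
add 1: running sum 1 < 75
add 1: running sum 2 < 75
add 7: running sum 9 < 75
add 10: running sum 19 < 75
add 8: running sum 27 < 75
add 9: running sum 36 < 75
add 5: running sum 41 < 75
add 5: running sum 46 < 75
add 4: running sum 50 < 75
add 4: running sum 54 < 75
add 8: running sum 62 < 75
add 3: running sum 65 < 75
add 8: running sum 73 < 75
end 13: [7, 10, 8, 9, 5, 5, 4, 4, 8, 3, 8, 4] sum 75, len 12
end 14: [7, 10, 8, 9, 5, 5, 4, 4, 8, 3, 8, 4, 2] sum 77, len 13
Shortest qualifying length: 12.

12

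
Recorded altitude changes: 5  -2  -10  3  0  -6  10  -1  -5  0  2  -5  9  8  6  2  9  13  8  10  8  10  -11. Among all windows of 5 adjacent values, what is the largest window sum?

[5, -2, -10, 3, 0] → sum -4
[-2, -10, 3, 0, -6] → sum -15
[-10, 3, 0, -6, 10] → sum -3
[3, 0, -6, 10, -1] → sum 6
[0, -6, 10, -1, -5] → sum -2
[-6, 10, -1, -5, 0] → sum -2
[10, -1, -5, 0, 2] → sum 6
[-1, -5, 0, 2, -5] → sum -9
[-5, 0, 2, -5, 9] → sum 1
[0, 2, -5, 9, 8] → sum 14
[2, -5, 9, 8, 6] → sum 20
[-5, 9, 8, 6, 2] → sum 20
[9, 8, 6, 2, 9] → sum 34
[8, 6, 2, 9, 13] → sum 38
[6, 2, 9, 13, 8] → sum 38
[2, 9, 13, 8, 10] → sum 42
[9, 13, 8, 10, 8] → sum 48
[13, 8, 10, 8, 10] → sum 49
[8, 10, 8, 10, -11] → sum 25
Largest of these is 49.

49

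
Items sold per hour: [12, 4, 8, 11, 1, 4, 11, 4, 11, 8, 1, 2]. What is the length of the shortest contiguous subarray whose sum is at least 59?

9

add 12: running sum 12 < 59
add 4: running sum 16 < 59
add 8: running sum 24 < 59
add 11: running sum 35 < 59
add 1: running sum 36 < 59
add 4: running sum 40 < 59
add 11: running sum 51 < 59
add 4: running sum 55 < 59
end 8: [12, 4, 8, 11, 1, 4, 11, 4, 11] sum 66, len 9
end 9: [4, 8, 11, 1, 4, 11, 4, 11, 8] sum 62, len 9
end 10: [8, 11, 1, 4, 11, 4, 11, 8, 1] sum 59, len 9
end 11: [8, 11, 1, 4, 11, 4, 11, 8, 1, 2] sum 61, len 10
Shortest qualifying length: 9.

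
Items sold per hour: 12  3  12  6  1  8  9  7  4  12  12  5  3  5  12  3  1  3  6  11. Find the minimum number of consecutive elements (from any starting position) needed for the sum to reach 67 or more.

9

Extend right; whenever the sum reaches 67, record the length and shrink from the left:
add 12: running sum 12 < 67
add 3: running sum 15 < 67
add 12: running sum 27 < 67
add 6: running sum 33 < 67
add 1: running sum 34 < 67
add 8: running sum 42 < 67
add 9: running sum 51 < 67
add 7: running sum 58 < 67
add 4: running sum 62 < 67
add 12: shortest ending here [12, 3, 12, 6, 1, 8, 9, 7, 4, 12] sum 74, len 10
add 12: shortest ending here [12, 6, 1, 8, 9, 7, 4, 12, 12] sum 71, len 9
add 5: shortest ending here [12, 6, 1, 8, 9, 7, 4, 12, 12, 5] sum 76, len 10
add 3: shortest ending here [6, 1, 8, 9, 7, 4, 12, 12, 5, 3] sum 67, len 10
add 5: shortest ending here [6, 1, 8, 9, 7, 4, 12, 12, 5, 3, 5] sum 72, len 11
add 12: shortest ending here [9, 7, 4, 12, 12, 5, 3, 5, 12] sum 69, len 9
add 3: shortest ending here [9, 7, 4, 12, 12, 5, 3, 5, 12, 3] sum 72, len 10
add 1: shortest ending here [9, 7, 4, 12, 12, 5, 3, 5, 12, 3, 1] sum 73, len 11
add 3: shortest ending here [7, 4, 12, 12, 5, 3, 5, 12, 3, 1, 3] sum 67, len 11
add 6: shortest ending here [7, 4, 12, 12, 5, 3, 5, 12, 3, 1, 3, 6] sum 73, len 12
add 11: shortest ending here [12, 12, 5, 3, 5, 12, 3, 1, 3, 6, 11] sum 73, len 11
Shortest qualifying length: 9.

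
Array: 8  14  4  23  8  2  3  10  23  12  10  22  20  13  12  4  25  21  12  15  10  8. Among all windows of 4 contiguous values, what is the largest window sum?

Each size-4 window and its sum:
[8, 14, 4, 23] → sum 49
[14, 4, 23, 8] → sum 49
[4, 23, 8, 2] → sum 37
[23, 8, 2, 3] → sum 36
[8, 2, 3, 10] → sum 23
[2, 3, 10, 23] → sum 38
[3, 10, 23, 12] → sum 48
[10, 23, 12, 10] → sum 55
[23, 12, 10, 22] → sum 67
[12, 10, 22, 20] → sum 64
[10, 22, 20, 13] → sum 65
[22, 20, 13, 12] → sum 67
[20, 13, 12, 4] → sum 49
[13, 12, 4, 25] → sum 54
[12, 4, 25, 21] → sum 62
[4, 25, 21, 12] → sum 62
[25, 21, 12, 15] → sum 73
[21, 12, 15, 10] → sum 58
[12, 15, 10, 8] → sum 45
Largest of these is 73.

73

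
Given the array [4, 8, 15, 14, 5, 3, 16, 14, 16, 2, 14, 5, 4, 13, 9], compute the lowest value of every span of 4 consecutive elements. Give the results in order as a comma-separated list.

4, 5, 3, 3, 3, 3, 2, 2, 2, 2, 4, 4

[4, 8, 15, 14] → min 4
[8, 15, 14, 5] → min 5
[15, 14, 5, 3] → min 3
[14, 5, 3, 16] → min 3
[5, 3, 16, 14] → min 3
[3, 16, 14, 16] → min 3
[16, 14, 16, 2] → min 2
[14, 16, 2, 14] → min 2
[16, 2, 14, 5] → min 2
[2, 14, 5, 4] → min 2
[14, 5, 4, 13] → min 4
[5, 4, 13, 9] → min 4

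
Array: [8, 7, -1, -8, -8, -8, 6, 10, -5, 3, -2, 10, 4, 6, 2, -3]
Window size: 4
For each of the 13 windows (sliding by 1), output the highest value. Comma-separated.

8, 7, -1, 6, 10, 10, 10, 10, 10, 10, 10, 10, 6

Sliding a size-4 window across the 16 values:
(8, 7, -1, -8) → max 8
(7, -1, -8, -8) → max 7
(-1, -8, -8, -8) → max -1
(-8, -8, -8, 6) → max 6
(-8, -8, 6, 10) → max 10
(-8, 6, 10, -5) → max 10
(6, 10, -5, 3) → max 10
(10, -5, 3, -2) → max 10
(-5, 3, -2, 10) → max 10
(3, -2, 10, 4) → max 10
(-2, 10, 4, 6) → max 10
(10, 4, 6, 2) → max 10
(4, 6, 2, -3) → max 6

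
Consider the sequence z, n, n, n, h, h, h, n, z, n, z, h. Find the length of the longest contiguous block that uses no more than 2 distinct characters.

7

Extend right; when distinct count exceeds 2, shrink from the left:
[z] 1 distinct, len 1
[z, n] 2 distinct, len 2
[z, n, n] 2 distinct, len 3
[z, n, n, n] 2 distinct, len 4
[n, n, n, h] 2 distinct, len 4
[n, n, n, h, h] 2 distinct, len 5
[n, n, n, h, h, h] 2 distinct, len 6
[n, n, n, h, h, h, n] 2 distinct, len 7
[n, z] 2 distinct, len 2
[n, z, n] 2 distinct, len 3
[n, z, n, z] 2 distinct, len 4
[z, h] 2 distinct, len 2
Longest length with ≤2 distinct: 7.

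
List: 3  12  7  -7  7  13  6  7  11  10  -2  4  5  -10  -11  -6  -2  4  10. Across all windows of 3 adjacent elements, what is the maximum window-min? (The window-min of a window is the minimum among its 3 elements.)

7

Each size-3 window and its min:
[3, 12, 7] → min 3
[12, 7, -7] → min -7
[7, -7, 7] → min -7
[-7, 7, 13] → min -7
[7, 13, 6] → min 6
[13, 6, 7] → min 6
[6, 7, 11] → min 6
[7, 11, 10] → min 7
[11, 10, -2] → min -2
[10, -2, 4] → min -2
[-2, 4, 5] → min -2
[4, 5, -10] → min -10
[5, -10, -11] → min -11
[-10, -11, -6] → min -11
[-11, -6, -2] → min -11
[-6, -2, 4] → min -6
[-2, 4, 10] → min -2
Maximum of these is 7.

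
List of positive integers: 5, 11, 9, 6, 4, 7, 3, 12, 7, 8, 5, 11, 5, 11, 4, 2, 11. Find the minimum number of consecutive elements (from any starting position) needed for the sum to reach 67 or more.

add 5: running sum 5 < 67
add 11: running sum 16 < 67
add 9: running sum 25 < 67
add 6: running sum 31 < 67
add 4: running sum 35 < 67
add 7: running sum 42 < 67
add 3: running sum 45 < 67
add 12: running sum 57 < 67
add 7: running sum 64 < 67
end 9: [11, 9, 6, 4, 7, 3, 12, 7, 8] sum 67, len 9
end 10: [11, 9, 6, 4, 7, 3, 12, 7, 8, 5] sum 72, len 10
end 11: [9, 6, 4, 7, 3, 12, 7, 8, 5, 11] sum 72, len 10
end 12: [6, 4, 7, 3, 12, 7, 8, 5, 11, 5] sum 68, len 10
end 13: [7, 3, 12, 7, 8, 5, 11, 5, 11] sum 69, len 9
end 14: [7, 3, 12, 7, 8, 5, 11, 5, 11, 4] sum 73, len 10
end 15: [3, 12, 7, 8, 5, 11, 5, 11, 4, 2] sum 68, len 10
end 16: [12, 7, 8, 5, 11, 5, 11, 4, 2, 11] sum 76, len 10
Shortest qualifying length: 9.

9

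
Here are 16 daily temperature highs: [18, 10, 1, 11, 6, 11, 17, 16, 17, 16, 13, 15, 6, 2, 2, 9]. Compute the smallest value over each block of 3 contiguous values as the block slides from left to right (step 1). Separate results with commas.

1, 1, 1, 6, 6, 11, 16, 16, 13, 13, 6, 2, 2, 2

[18, 10, 1] → min 1
[10, 1, 11] → min 1
[1, 11, 6] → min 1
[11, 6, 11] → min 6
[6, 11, 17] → min 6
[11, 17, 16] → min 11
[17, 16, 17] → min 16
[16, 17, 16] → min 16
[17, 16, 13] → min 13
[16, 13, 15] → min 13
[13, 15, 6] → min 6
[15, 6, 2] → min 2
[6, 2, 2] → min 2
[2, 2, 9] → min 2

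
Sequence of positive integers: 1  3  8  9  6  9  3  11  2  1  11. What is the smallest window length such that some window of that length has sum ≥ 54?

9

add 1: running sum 1 < 54
add 3: running sum 4 < 54
add 8: running sum 12 < 54
add 9: running sum 21 < 54
add 6: running sum 27 < 54
add 9: running sum 36 < 54
add 3: running sum 39 < 54
add 11: running sum 50 < 54
add 2: running sum 52 < 54
add 1: running sum 53 < 54
add 11: shortest ending here [8, 9, 6, 9, 3, 11, 2, 1, 11] sum 60, len 9
Shortest qualifying length: 9.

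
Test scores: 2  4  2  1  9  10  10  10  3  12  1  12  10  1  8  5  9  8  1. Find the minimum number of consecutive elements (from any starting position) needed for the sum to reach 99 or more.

add 2: running sum 2 < 99
add 4: running sum 6 < 99
add 2: running sum 8 < 99
add 1: running sum 9 < 99
add 9: running sum 18 < 99
add 10: running sum 28 < 99
add 10: running sum 38 < 99
add 10: running sum 48 < 99
add 3: running sum 51 < 99
add 12: running sum 63 < 99
add 1: running sum 64 < 99
add 12: running sum 76 < 99
add 10: running sum 86 < 99
add 1: running sum 87 < 99
add 8: running sum 95 < 99
end 15: [2, 4, 2, 1, 9, 10, 10, 10, 3, 12, 1, 12, 10, 1, 8, 5] sum 100, len 16
end 16: [9, 10, 10, 10, 3, 12, 1, 12, 10, 1, 8, 5, 9] sum 100, len 13
end 17: [10, 10, 10, 3, 12, 1, 12, 10, 1, 8, 5, 9, 8] sum 99, len 13
end 18: [10, 10, 10, 3, 12, 1, 12, 10, 1, 8, 5, 9, 8, 1] sum 100, len 14
Shortest qualifying length: 13.

13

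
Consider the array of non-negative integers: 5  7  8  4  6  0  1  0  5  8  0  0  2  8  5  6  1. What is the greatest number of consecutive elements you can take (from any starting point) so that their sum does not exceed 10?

4

→ 5: sum 5, len 1
→ 7 (dropped 5): sum 7, len 1
→ 8 (dropped 7): sum 8, len 1
→ 4 (dropped 8): sum 4, len 1
→ 6: sum 10, len 2
→ 0: sum 10, len 3
→ 1 (dropped 4): sum 7, len 3
→ 0: sum 7, len 4
→ 5 (dropped 6): sum 6, len 4
→ 8 (dropped 0, 1, 0, 5): sum 8, len 1
→ 0: sum 8, len 2
→ 0: sum 8, len 3
→ 2: sum 10, len 4
→ 8 (dropped 8): sum 10, len 4
→ 5 (dropped 0, 0, 2, 8): sum 5, len 1
→ 6 (dropped 5): sum 6, len 1
→ 1: sum 7, len 2
Longest length seen: 4.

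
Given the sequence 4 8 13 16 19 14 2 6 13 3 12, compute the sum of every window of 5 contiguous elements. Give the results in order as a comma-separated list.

60, 70, 64, 57, 54, 38, 36

[4, 8, 13, 16, 19] → sum 60
[8, 13, 16, 19, 14] → sum 70
[13, 16, 19, 14, 2] → sum 64
[16, 19, 14, 2, 6] → sum 57
[19, 14, 2, 6, 13] → sum 54
[14, 2, 6, 13, 3] → sum 38
[2, 6, 13, 3, 12] → sum 36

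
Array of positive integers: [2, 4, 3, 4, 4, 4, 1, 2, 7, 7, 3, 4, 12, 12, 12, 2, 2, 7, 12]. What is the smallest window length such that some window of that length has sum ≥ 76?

Extend right; whenever the sum reaches 76, record the length and shrink from the left:
add 2: running sum 2 < 76
add 4: running sum 6 < 76
add 3: running sum 9 < 76
add 4: running sum 13 < 76
add 4: running sum 17 < 76
add 4: running sum 21 < 76
add 1: running sum 22 < 76
add 2: running sum 24 < 76
add 7: running sum 31 < 76
add 7: running sum 38 < 76
add 3: running sum 41 < 76
add 4: running sum 45 < 76
add 12: running sum 57 < 76
add 12: running sum 69 < 76
add 12: shortest ending here [4, 3, 4, 4, 4, 1, 2, 7, 7, 3, 4, 12, 12, 12] sum 79, len 14
add 2: shortest ending here [3, 4, 4, 4, 1, 2, 7, 7, 3, 4, 12, 12, 12, 2] sum 77, len 14
add 2: shortest ending here [4, 4, 4, 1, 2, 7, 7, 3, 4, 12, 12, 12, 2, 2] sum 76, len 14
add 7: shortest ending here [4, 4, 1, 2, 7, 7, 3, 4, 12, 12, 12, 2, 2, 7] sum 79, len 14
add 12: shortest ending here [7, 7, 3, 4, 12, 12, 12, 2, 2, 7, 12] sum 80, len 11
Shortest qualifying length: 11.

11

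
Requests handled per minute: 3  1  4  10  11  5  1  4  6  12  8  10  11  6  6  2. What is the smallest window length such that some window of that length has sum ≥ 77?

10

add 3: running sum 3 < 77
add 1: running sum 4 < 77
add 4: running sum 8 < 77
add 10: running sum 18 < 77
add 11: running sum 29 < 77
add 5: running sum 34 < 77
add 1: running sum 35 < 77
add 4: running sum 39 < 77
add 6: running sum 45 < 77
add 12: running sum 57 < 77
add 8: running sum 65 < 77
add 10: running sum 75 < 77
add 11: shortest ending here [10, 11, 5, 1, 4, 6, 12, 8, 10, 11] sum 78, len 10
add 6: shortest ending here [10, 11, 5, 1, 4, 6, 12, 8, 10, 11, 6] sum 84, len 11
add 6: shortest ending here [11, 5, 1, 4, 6, 12, 8, 10, 11, 6, 6] sum 80, len 11
add 2: shortest ending here [11, 5, 1, 4, 6, 12, 8, 10, 11, 6, 6, 2] sum 82, len 12
Shortest qualifying length: 10.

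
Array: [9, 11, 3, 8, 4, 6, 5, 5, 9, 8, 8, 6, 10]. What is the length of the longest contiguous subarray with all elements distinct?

[9] len 1
[9, 11] len 2
[9, 11, 3] len 3
[9, 11, 3, 8] len 4
[9, 11, 3, 8, 4] len 5
[9, 11, 3, 8, 4, 6] len 6
[9, 11, 3, 8, 4, 6, 5] len 7
[5] len 1
[5, 9] len 2
[5, 9, 8] len 3
[8] len 1
[8, 6] len 2
[8, 6, 10] len 3
Longest all-distinct length: 7.

7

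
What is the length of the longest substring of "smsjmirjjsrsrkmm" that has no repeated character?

[s] len 1
[s, m] len 2
[m, s] len 2
[m, s, j] len 3
[s, j, m] len 3
[s, j, m, i] len 4
[s, j, m, i, r] len 5
[m, i, r, j] len 4
[j] len 1
[j, s] len 2
[j, s, r] len 3
[r, s] len 2
[s, r] len 2
[s, r, k] len 3
[s, r, k, m] len 4
[m] len 1
Longest all-distinct length: 5.

5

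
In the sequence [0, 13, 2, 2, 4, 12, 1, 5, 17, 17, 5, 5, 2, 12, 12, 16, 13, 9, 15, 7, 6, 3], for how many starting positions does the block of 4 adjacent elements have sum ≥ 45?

0 13 2 2 → sum 17
13 2 2 4 → sum 21
2 2 4 12 → sum 20
2 4 12 1 → sum 19
4 12 1 5 → sum 22
12 1 5 17 → sum 35
1 5 17 17 → sum 40
5 17 17 5 → sum 44
17 17 5 5 → sum 44
17 5 5 2 → sum 29
5 5 2 12 → sum 24
5 2 12 12 → sum 31
2 12 12 16 → sum 42
12 12 16 13 → sum 53  ≥ 45 ✓
12 16 13 9 → sum 50  ≥ 45 ✓
16 13 9 15 → sum 53  ≥ 45 ✓
13 9 15 7 → sum 44
9 15 7 6 → sum 37
15 7 6 3 → sum 31
3 windows satisfy the condition.

3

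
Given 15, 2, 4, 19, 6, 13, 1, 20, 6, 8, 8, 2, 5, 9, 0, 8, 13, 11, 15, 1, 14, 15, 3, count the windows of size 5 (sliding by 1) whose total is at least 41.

[15, 2, 4, 19, 6] → sum 46  ≥ 41 ✓
[2, 4, 19, 6, 13] → sum 44  ≥ 41 ✓
[4, 19, 6, 13, 1] → sum 43  ≥ 41 ✓
[19, 6, 13, 1, 20] → sum 59  ≥ 41 ✓
[6, 13, 1, 20, 6] → sum 46  ≥ 41 ✓
[13, 1, 20, 6, 8] → sum 48  ≥ 41 ✓
[1, 20, 6, 8, 8] → sum 43  ≥ 41 ✓
[20, 6, 8, 8, 2] → sum 44  ≥ 41 ✓
[6, 8, 8, 2, 5] → sum 29
[8, 8, 2, 5, 9] → sum 32
[8, 2, 5, 9, 0] → sum 24
[2, 5, 9, 0, 8] → sum 24
[5, 9, 0, 8, 13] → sum 35
[9, 0, 8, 13, 11] → sum 41  ≥ 41 ✓
[0, 8, 13, 11, 15] → sum 47  ≥ 41 ✓
[8, 13, 11, 15, 1] → sum 48  ≥ 41 ✓
[13, 11, 15, 1, 14] → sum 54  ≥ 41 ✓
[11, 15, 1, 14, 15] → sum 56  ≥ 41 ✓
[15, 1, 14, 15, 3] → sum 48  ≥ 41 ✓
14 windows satisfy the condition.

14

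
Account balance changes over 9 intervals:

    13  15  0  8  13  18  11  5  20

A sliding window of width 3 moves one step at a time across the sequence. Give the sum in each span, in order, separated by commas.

Sliding a size-3 window across the 9 values:
13 15 0 → sum 28
15 0 8 → sum 23
0 8 13 → sum 21
8 13 18 → sum 39
13 18 11 → sum 42
18 11 5 → sum 34
11 5 20 → sum 36

28, 23, 21, 39, 42, 34, 36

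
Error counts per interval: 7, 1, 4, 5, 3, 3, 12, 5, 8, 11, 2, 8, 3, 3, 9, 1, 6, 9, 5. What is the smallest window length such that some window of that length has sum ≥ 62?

add 7: running sum 7 < 62
add 1: running sum 8 < 62
add 4: running sum 12 < 62
add 5: running sum 17 < 62
add 3: running sum 20 < 62
add 3: running sum 23 < 62
add 12: running sum 35 < 62
add 5: running sum 40 < 62
add 8: running sum 48 < 62
add 11: running sum 59 < 62
add 2: running sum 61 < 62
add 8: shortest ending here [1, 4, 5, 3, 3, 12, 5, 8, 11, 2, 8] sum 62, len 11
add 3: shortest ending here [4, 5, 3, 3, 12, 5, 8, 11, 2, 8, 3] sum 64, len 11
add 3: shortest ending here [5, 3, 3, 12, 5, 8, 11, 2, 8, 3, 3] sum 63, len 11
add 9: shortest ending here [3, 12, 5, 8, 11, 2, 8, 3, 3, 9] sum 64, len 10
add 1: shortest ending here [12, 5, 8, 11, 2, 8, 3, 3, 9, 1] sum 62, len 10
add 6: shortest ending here [12, 5, 8, 11, 2, 8, 3, 3, 9, 1, 6] sum 68, len 11
add 9: shortest ending here [5, 8, 11, 2, 8, 3, 3, 9, 1, 6, 9] sum 65, len 11
add 5: shortest ending here [8, 11, 2, 8, 3, 3, 9, 1, 6, 9, 5] sum 65, len 11
Shortest qualifying length: 10.

10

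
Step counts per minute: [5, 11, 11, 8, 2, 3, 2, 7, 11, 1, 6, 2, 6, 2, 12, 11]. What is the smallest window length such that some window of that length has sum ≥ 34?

add 5: running sum 5 < 34
add 11: running sum 16 < 34
add 11: running sum 27 < 34
add 8: shortest ending here [5, 11, 11, 8] sum 35, len 4
add 2: shortest ending here [5, 11, 11, 8, 2] sum 37, len 5
add 3: shortest ending here [11, 11, 8, 2, 3] sum 35, len 5
add 2: shortest ending here [11, 11, 8, 2, 3, 2] sum 37, len 6
add 7: shortest ending here [11, 11, 8, 2, 3, 2, 7] sum 44, len 7
add 11: shortest ending here [11, 8, 2, 3, 2, 7, 11] sum 44, len 7
add 1: shortest ending here [8, 2, 3, 2, 7, 11, 1] sum 34, len 7
add 6: shortest ending here [8, 2, 3, 2, 7, 11, 1, 6] sum 40, len 8
add 2: shortest ending here [2, 3, 2, 7, 11, 1, 6, 2] sum 34, len 8
add 6: shortest ending here [2, 7, 11, 1, 6, 2, 6] sum 35, len 7
add 2: shortest ending here [7, 11, 1, 6, 2, 6, 2] sum 35, len 7
add 12: shortest ending here [11, 1, 6, 2, 6, 2, 12] sum 40, len 7
add 11: shortest ending here [6, 2, 6, 2, 12, 11] sum 39, len 6
Shortest qualifying length: 4.

4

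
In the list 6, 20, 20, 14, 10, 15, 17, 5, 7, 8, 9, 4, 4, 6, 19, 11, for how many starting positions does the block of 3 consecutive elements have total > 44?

2

(6, 20, 20) → sum 46  > 44 ✓
(20, 20, 14) → sum 54  > 44 ✓
(20, 14, 10) → sum 44
(14, 10, 15) → sum 39
(10, 15, 17) → sum 42
(15, 17, 5) → sum 37
(17, 5, 7) → sum 29
(5, 7, 8) → sum 20
(7, 8, 9) → sum 24
(8, 9, 4) → sum 21
(9, 4, 4) → sum 17
(4, 4, 6) → sum 14
(4, 6, 19) → sum 29
(6, 19, 11) → sum 36
2 windows satisfy the condition.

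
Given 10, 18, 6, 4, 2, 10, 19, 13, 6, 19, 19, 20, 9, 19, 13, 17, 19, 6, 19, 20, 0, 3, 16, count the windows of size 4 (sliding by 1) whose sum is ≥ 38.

[10, 18, 6, 4] → sum 38  ≥ 38 ✓
[18, 6, 4, 2] → sum 30
[6, 4, 2, 10] → sum 22
[4, 2, 10, 19] → sum 35
[2, 10, 19, 13] → sum 44  ≥ 38 ✓
[10, 19, 13, 6] → sum 48  ≥ 38 ✓
[19, 13, 6, 19] → sum 57  ≥ 38 ✓
[13, 6, 19, 19] → sum 57  ≥ 38 ✓
[6, 19, 19, 20] → sum 64  ≥ 38 ✓
[19, 19, 20, 9] → sum 67  ≥ 38 ✓
[19, 20, 9, 19] → sum 67  ≥ 38 ✓
[20, 9, 19, 13] → sum 61  ≥ 38 ✓
[9, 19, 13, 17] → sum 58  ≥ 38 ✓
[19, 13, 17, 19] → sum 68  ≥ 38 ✓
[13, 17, 19, 6] → sum 55  ≥ 38 ✓
[17, 19, 6, 19] → sum 61  ≥ 38 ✓
[19, 6, 19, 20] → sum 64  ≥ 38 ✓
[6, 19, 20, 0] → sum 45  ≥ 38 ✓
[19, 20, 0, 3] → sum 42  ≥ 38 ✓
[20, 0, 3, 16] → sum 39  ≥ 38 ✓
17 windows satisfy the condition.

17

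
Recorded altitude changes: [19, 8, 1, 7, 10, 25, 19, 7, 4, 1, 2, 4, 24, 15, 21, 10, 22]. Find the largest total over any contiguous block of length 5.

92

[19, 8, 1, 7, 10] → sum 45
[8, 1, 7, 10, 25] → sum 51
[1, 7, 10, 25, 19] → sum 62
[7, 10, 25, 19, 7] → sum 68
[10, 25, 19, 7, 4] → sum 65
[25, 19, 7, 4, 1] → sum 56
[19, 7, 4, 1, 2] → sum 33
[7, 4, 1, 2, 4] → sum 18
[4, 1, 2, 4, 24] → sum 35
[1, 2, 4, 24, 15] → sum 46
[2, 4, 24, 15, 21] → sum 66
[4, 24, 15, 21, 10] → sum 74
[24, 15, 21, 10, 22] → sum 92
Largest of these is 92.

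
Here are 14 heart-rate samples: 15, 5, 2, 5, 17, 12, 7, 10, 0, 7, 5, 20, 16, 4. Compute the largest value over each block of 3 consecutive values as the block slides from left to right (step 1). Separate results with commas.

15, 5, 17, 17, 17, 12, 10, 10, 7, 20, 20, 20

15 5 2 → max 15
5 2 5 → max 5
2 5 17 → max 17
5 17 12 → max 17
17 12 7 → max 17
12 7 10 → max 12
7 10 0 → max 10
10 0 7 → max 10
0 7 5 → max 7
7 5 20 → max 20
5 20 16 → max 20
20 16 4 → max 20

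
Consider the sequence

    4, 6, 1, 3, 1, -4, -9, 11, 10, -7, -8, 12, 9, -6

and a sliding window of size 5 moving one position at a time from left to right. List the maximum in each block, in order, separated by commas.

[4, 6, 1, 3, 1] → max 6
[6, 1, 3, 1, -4] → max 6
[1, 3, 1, -4, -9] → max 3
[3, 1, -4, -9, 11] → max 11
[1, -4, -9, 11, 10] → max 11
[-4, -9, 11, 10, -7] → max 11
[-9, 11, 10, -7, -8] → max 11
[11, 10, -7, -8, 12] → max 12
[10, -7, -8, 12, 9] → max 12
[-7, -8, 12, 9, -6] → max 12

6, 6, 3, 11, 11, 11, 11, 12, 12, 12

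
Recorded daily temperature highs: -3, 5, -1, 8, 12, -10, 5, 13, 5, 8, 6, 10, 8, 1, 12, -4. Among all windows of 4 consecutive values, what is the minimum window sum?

-3 5 -1 8 → sum 9
5 -1 8 12 → sum 24
-1 8 12 -10 → sum 9
8 12 -10 5 → sum 15
12 -10 5 13 → sum 20
-10 5 13 5 → sum 13
5 13 5 8 → sum 31
13 5 8 6 → sum 32
5 8 6 10 → sum 29
8 6 10 8 → sum 32
6 10 8 1 → sum 25
10 8 1 12 → sum 31
8 1 12 -4 → sum 17
Minimum of these is 9.

9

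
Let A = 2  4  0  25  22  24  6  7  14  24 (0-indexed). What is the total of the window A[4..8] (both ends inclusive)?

Elements at indices 4..8: 22, 24, 6, 7, 14
sum(22, 24, 6, 7, 14) = 73

73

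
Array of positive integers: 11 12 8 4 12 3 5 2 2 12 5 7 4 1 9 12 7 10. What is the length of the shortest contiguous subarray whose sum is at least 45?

add 11: running sum 11 < 45
add 12: running sum 23 < 45
add 8: running sum 31 < 45
add 4: running sum 35 < 45
end 4: [11, 12, 8, 4, 12] sum 47, len 5
end 5: [11, 12, 8, 4, 12, 3] sum 50, len 6
end 6: [11, 12, 8, 4, 12, 3, 5] sum 55, len 7
end 7: [12, 8, 4, 12, 3, 5, 2] sum 46, len 7
end 8: [12, 8, 4, 12, 3, 5, 2, 2] sum 48, len 8
end 9: [8, 4, 12, 3, 5, 2, 2, 12] sum 48, len 8
end 10: [4, 12, 3, 5, 2, 2, 12, 5] sum 45, len 8
end 11: [12, 3, 5, 2, 2, 12, 5, 7] sum 48, len 8
end 12: [12, 3, 5, 2, 2, 12, 5, 7, 4] sum 52, len 9
end 13: [12, 3, 5, 2, 2, 12, 5, 7, 4, 1] sum 53, len 10
end 14: [5, 2, 2, 12, 5, 7, 4, 1, 9] sum 47, len 9
end 15: [12, 5, 7, 4, 1, 9, 12] sum 50, len 7
end 16: [5, 7, 4, 1, 9, 12, 7] sum 45, len 7
end 17: [7, 4, 1, 9, 12, 7, 10] sum 50, len 7
Shortest qualifying length: 5.

5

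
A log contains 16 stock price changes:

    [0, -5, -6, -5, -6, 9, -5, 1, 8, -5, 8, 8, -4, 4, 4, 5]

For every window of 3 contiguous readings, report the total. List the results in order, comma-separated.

Sliding a size-3 window across the 16 values:
[0, -5, -6] → sum -11
[-5, -6, -5] → sum -16
[-6, -5, -6] → sum -17
[-5, -6, 9] → sum -2
[-6, 9, -5] → sum -2
[9, -5, 1] → sum 5
[-5, 1, 8] → sum 4
[1, 8, -5] → sum 4
[8, -5, 8] → sum 11
[-5, 8, 8] → sum 11
[8, 8, -4] → sum 12
[8, -4, 4] → sum 8
[-4, 4, 4] → sum 4
[4, 4, 5] → sum 13

-11, -16, -17, -2, -2, 5, 4, 4, 11, 11, 12, 8, 4, 13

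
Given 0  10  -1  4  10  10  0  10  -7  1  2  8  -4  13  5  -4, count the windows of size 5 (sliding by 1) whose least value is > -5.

[0, 10, -1, 4, 10] → min -1  > -5 ✓
[10, -1, 4, 10, 10] → min -1  > -5 ✓
[-1, 4, 10, 10, 0] → min -1  > -5 ✓
[4, 10, 10, 0, 10] → min 0  > -5 ✓
[10, 10, 0, 10, -7] → min -7
[10, 0, 10, -7, 1] → min -7
[0, 10, -7, 1, 2] → min -7
[10, -7, 1, 2, 8] → min -7
[-7, 1, 2, 8, -4] → min -7
[1, 2, 8, -4, 13] → min -4  > -5 ✓
[2, 8, -4, 13, 5] → min -4  > -5 ✓
[8, -4, 13, 5, -4] → min -4  > -5 ✓
7 windows satisfy the condition.

7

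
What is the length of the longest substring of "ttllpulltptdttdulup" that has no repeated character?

add t: [t] len 1
add t (repeat t, move left end past it): [t] len 1
add l: [t, l] len 2
add l (repeat l, move left end past it): [l] len 1
add p: [l, p] len 2
add u: [l, p, u] len 3
add l (repeat l, move left end past it): [p, u, l] len 3
add l (repeat l, move left end past it): [l] len 1
add t: [l, t] len 2
add p: [l, t, p] len 3
add t (repeat t, move left end past it): [p, t] len 2
add d: [p, t, d] len 3
add t (repeat t, move left end past it): [d, t] len 2
add t (repeat t, move left end past it): [t] len 1
add d: [t, d] len 2
add u: [t, d, u] len 3
add l: [t, d, u, l] len 4
add u (repeat u, move left end past it): [l, u] len 2
add p: [l, u, p] len 3
Longest all-distinct length: 4.

4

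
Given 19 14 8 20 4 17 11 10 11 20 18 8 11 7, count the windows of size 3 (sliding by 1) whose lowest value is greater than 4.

(19, 14, 8) → min 8  > 4 ✓
(14, 8, 20) → min 8  > 4 ✓
(8, 20, 4) → min 4
(20, 4, 17) → min 4
(4, 17, 11) → min 4
(17, 11, 10) → min 10  > 4 ✓
(11, 10, 11) → min 10  > 4 ✓
(10, 11, 20) → min 10  > 4 ✓
(11, 20, 18) → min 11  > 4 ✓
(20, 18, 8) → min 8  > 4 ✓
(18, 8, 11) → min 8  > 4 ✓
(8, 11, 7) → min 7  > 4 ✓
9 windows satisfy the condition.

9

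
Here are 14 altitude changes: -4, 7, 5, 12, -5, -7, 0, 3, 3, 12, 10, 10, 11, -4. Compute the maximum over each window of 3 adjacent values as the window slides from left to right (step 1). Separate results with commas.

7, 12, 12, 12, 0, 3, 3, 12, 12, 12, 11, 11

[-4, 7, 5] → max 7
[7, 5, 12] → max 12
[5, 12, -5] → max 12
[12, -5, -7] → max 12
[-5, -7, 0] → max 0
[-7, 0, 3] → max 3
[0, 3, 3] → max 3
[3, 3, 12] → max 12
[3, 12, 10] → max 12
[12, 10, 10] → max 12
[10, 10, 11] → max 11
[10, 11, -4] → max 11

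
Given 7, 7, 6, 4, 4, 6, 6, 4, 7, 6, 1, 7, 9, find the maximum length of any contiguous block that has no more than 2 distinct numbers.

6

add 7: window [7] (1 distinct), len 1
add 7: window [7, 7] (1 distinct), len 2
add 6: window [7, 7, 6] (2 distinct), len 3
add 4: window [6, 4] (2 distinct), len 2
add 4: window [6, 4, 4] (2 distinct), len 3
add 6: window [6, 4, 4, 6] (2 distinct), len 4
add 6: window [6, 4, 4, 6, 6] (2 distinct), len 5
add 4: window [6, 4, 4, 6, 6, 4] (2 distinct), len 6
add 7: window [4, 7] (2 distinct), len 2
add 6: window [7, 6] (2 distinct), len 2
add 1: window [6, 1] (2 distinct), len 2
add 7: window [1, 7] (2 distinct), len 2
add 9: window [7, 9] (2 distinct), len 2
Longest length with ≤2 distinct: 6.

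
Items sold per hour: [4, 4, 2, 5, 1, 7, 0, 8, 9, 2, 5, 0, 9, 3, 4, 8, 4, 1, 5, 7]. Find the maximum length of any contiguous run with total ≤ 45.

[4] sum 4 len 1
[4, 4] sum 8 len 2
[4, 4, 2] sum 10 len 3
[4, 4, 2, 5] sum 15 len 4
[4, 4, 2, 5, 1] sum 16 len 5
[4, 4, 2, 5, 1, 7] sum 23 len 6
[4, 4, 2, 5, 1, 7, 0] sum 23 len 7
[4, 4, 2, 5, 1, 7, 0, 8] sum 31 len 8
[4, 4, 2, 5, 1, 7, 0, 8, 9] sum 40 len 9
[4, 4, 2, 5, 1, 7, 0, 8, 9, 2] sum 42 len 10
[4, 2, 5, 1, 7, 0, 8, 9, 2, 5] sum 43 len 10
[4, 2, 5, 1, 7, 0, 8, 9, 2, 5, 0] sum 43 len 11
[1, 7, 0, 8, 9, 2, 5, 0, 9] sum 41 len 9
[1, 7, 0, 8, 9, 2, 5, 0, 9, 3] sum 44 len 10
[0, 8, 9, 2, 5, 0, 9, 3, 4] sum 40 len 9
[9, 2, 5, 0, 9, 3, 4, 8] sum 40 len 8
[9, 2, 5, 0, 9, 3, 4, 8, 4] sum 44 len 9
[9, 2, 5, 0, 9, 3, 4, 8, 4, 1] sum 45 len 10
[2, 5, 0, 9, 3, 4, 8, 4, 1, 5] sum 41 len 10
[0, 9, 3, 4, 8, 4, 1, 5, 7] sum 41 len 9
Longest length seen: 11.

11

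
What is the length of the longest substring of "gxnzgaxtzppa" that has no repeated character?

6

add g: [g] len 1
add x: [g, x] len 2
add n: [g, x, n] len 3
add z: [g, x, n, z] len 4
add g (repeat g, move left end past it): [x, n, z, g] len 4
add a: [x, n, z, g, a] len 5
add x (repeat x, move left end past it): [n, z, g, a, x] len 5
add t: [n, z, g, a, x, t] len 6
add z (repeat z, move left end past it): [g, a, x, t, z] len 5
add p: [g, a, x, t, z, p] len 6
add p (repeat p, move left end past it): [p] len 1
add a: [p, a] len 2
Longest all-distinct length: 6.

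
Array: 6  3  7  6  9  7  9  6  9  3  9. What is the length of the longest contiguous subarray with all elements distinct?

[6] len 1
[6, 3] len 2
[6, 3, 7] len 3
[3, 7, 6] len 3
[3, 7, 6, 9] len 4
[6, 9, 7] len 3
[7, 9] len 2
[7, 9, 6] len 3
[6, 9] len 2
[6, 9, 3] len 3
[3, 9] len 2
Longest all-distinct length: 4.

4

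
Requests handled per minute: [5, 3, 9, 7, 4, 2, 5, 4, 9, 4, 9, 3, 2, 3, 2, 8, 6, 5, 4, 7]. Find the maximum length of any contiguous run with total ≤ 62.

13

[5] sum 5 len 1
[5, 3] sum 8 len 2
[5, 3, 9] sum 17 len 3
[5, 3, 9, 7] sum 24 len 4
[5, 3, 9, 7, 4] sum 28 len 5
[5, 3, 9, 7, 4, 2] sum 30 len 6
[5, 3, 9, 7, 4, 2, 5] sum 35 len 7
[5, 3, 9, 7, 4, 2, 5, 4] sum 39 len 8
[5, 3, 9, 7, 4, 2, 5, 4, 9] sum 48 len 9
[5, 3, 9, 7, 4, 2, 5, 4, 9, 4] sum 52 len 10
[5, 3, 9, 7, 4, 2, 5, 4, 9, 4, 9] sum 61 len 11
[3, 9, 7, 4, 2, 5, 4, 9, 4, 9, 3] sum 59 len 11
[3, 9, 7, 4, 2, 5, 4, 9, 4, 9, 3, 2] sum 61 len 12
[9, 7, 4, 2, 5, 4, 9, 4, 9, 3, 2, 3] sum 61 len 12
[7, 4, 2, 5, 4, 9, 4, 9, 3, 2, 3, 2] sum 54 len 12
[7, 4, 2, 5, 4, 9, 4, 9, 3, 2, 3, 2, 8] sum 62 len 13
[4, 2, 5, 4, 9, 4, 9, 3, 2, 3, 2, 8, 6] sum 61 len 13
[2, 5, 4, 9, 4, 9, 3, 2, 3, 2, 8, 6, 5] sum 62 len 13
[4, 9, 4, 9, 3, 2, 3, 2, 8, 6, 5, 4] sum 59 len 12
[9, 4, 9, 3, 2, 3, 2, 8, 6, 5, 4, 7] sum 62 len 12
Longest length seen: 13.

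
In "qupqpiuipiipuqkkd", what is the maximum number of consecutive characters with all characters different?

5

[q] len 1
[q, u] len 2
[q, u, p] len 3
[u, p, q] len 3
[q, p] len 2
[q, p, i] len 3
[q, p, i, u] len 4
[u, i] len 2
[u, i, p] len 3
[p, i] len 2
[i] len 1
[i, p] len 2
[i, p, u] len 3
[i, p, u, q] len 4
[i, p, u, q, k] len 5
[k] len 1
[k, d] len 2
Longest all-distinct length: 5.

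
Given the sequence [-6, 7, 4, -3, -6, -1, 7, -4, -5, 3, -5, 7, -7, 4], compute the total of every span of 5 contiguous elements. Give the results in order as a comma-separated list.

(-6, 7, 4, -3, -6) → sum -4
(7, 4, -3, -6, -1) → sum 1
(4, -3, -6, -1, 7) → sum 1
(-3, -6, -1, 7, -4) → sum -7
(-6, -1, 7, -4, -5) → sum -9
(-1, 7, -4, -5, 3) → sum 0
(7, -4, -5, 3, -5) → sum -4
(-4, -5, 3, -5, 7) → sum -4
(-5, 3, -5, 7, -7) → sum -7
(3, -5, 7, -7, 4) → sum 2

-4, 1, 1, -7, -9, 0, -4, -4, -7, 2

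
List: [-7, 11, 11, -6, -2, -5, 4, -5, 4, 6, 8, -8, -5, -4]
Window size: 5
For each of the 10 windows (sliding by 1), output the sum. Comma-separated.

7, 9, 2, -14, -4, 4, 17, 5, 5, -3

(-7, 11, 11, -6, -2) → sum 7
(11, 11, -6, -2, -5) → sum 9
(11, -6, -2, -5, 4) → sum 2
(-6, -2, -5, 4, -5) → sum -14
(-2, -5, 4, -5, 4) → sum -4
(-5, 4, -5, 4, 6) → sum 4
(4, -5, 4, 6, 8) → sum 17
(-5, 4, 6, 8, -8) → sum 5
(4, 6, 8, -8, -5) → sum 5
(6, 8, -8, -5, -4) → sum -3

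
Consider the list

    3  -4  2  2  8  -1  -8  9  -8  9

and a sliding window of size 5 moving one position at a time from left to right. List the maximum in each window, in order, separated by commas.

8, 8, 8, 9, 9, 9

Sliding a size-5 window across the 10 values:
3 -4 2 2 8 → max 8
-4 2 2 8 -1 → max 8
2 2 8 -1 -8 → max 8
2 8 -1 -8 9 → max 9
8 -1 -8 9 -8 → max 9
-1 -8 9 -8 9 → max 9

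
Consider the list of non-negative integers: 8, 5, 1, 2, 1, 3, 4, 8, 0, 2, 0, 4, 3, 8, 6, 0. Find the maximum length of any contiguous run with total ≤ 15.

5

[8] sum 8 len 1
[8, 5] sum 13 len 2
[8, 5, 1] sum 14 len 3
[5, 1, 2] sum 8 len 3
[5, 1, 2, 1] sum 9 len 4
[5, 1, 2, 1, 3] sum 12 len 5
[1, 2, 1, 3, 4] sum 11 len 5
[3, 4, 8] sum 15 len 3
[3, 4, 8, 0] sum 15 len 4
[4, 8, 0, 2] sum 14 len 4
[4, 8, 0, 2, 0] sum 14 len 5
[8, 0, 2, 0, 4] sum 14 len 5
[0, 2, 0, 4, 3] sum 9 len 5
[0, 4, 3, 8] sum 15 len 4
[8, 6] sum 14 len 2
[8, 6, 0] sum 14 len 3
Longest length seen: 5.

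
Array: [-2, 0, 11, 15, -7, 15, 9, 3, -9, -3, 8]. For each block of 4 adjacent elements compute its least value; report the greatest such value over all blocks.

-2

(-2, 0, 11, 15) → min -2
(0, 11, 15, -7) → min -7
(11, 15, -7, 15) → min -7
(15, -7, 15, 9) → min -7
(-7, 15, 9, 3) → min -7
(15, 9, 3, -9) → min -9
(9, 3, -9, -3) → min -9
(3, -9, -3, 8) → min -9
Greatest of these is -2.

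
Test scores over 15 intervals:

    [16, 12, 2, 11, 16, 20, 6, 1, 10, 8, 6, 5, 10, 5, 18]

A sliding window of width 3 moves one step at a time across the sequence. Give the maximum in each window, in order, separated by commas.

(16, 12, 2) → max 16
(12, 2, 11) → max 12
(2, 11, 16) → max 16
(11, 16, 20) → max 20
(16, 20, 6) → max 20
(20, 6, 1) → max 20
(6, 1, 10) → max 10
(1, 10, 8) → max 10
(10, 8, 6) → max 10
(8, 6, 5) → max 8
(6, 5, 10) → max 10
(5, 10, 5) → max 10
(10, 5, 18) → max 18

16, 12, 16, 20, 20, 20, 10, 10, 10, 8, 10, 10, 18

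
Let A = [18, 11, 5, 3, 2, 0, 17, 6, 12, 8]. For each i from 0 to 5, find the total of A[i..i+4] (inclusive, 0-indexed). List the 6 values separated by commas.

[18, 11, 5, 3, 2] → sum 39
[11, 5, 3, 2, 0] → sum 21
[5, 3, 2, 0, 17] → sum 27
[3, 2, 0, 17, 6] → sum 28
[2, 0, 17, 6, 12] → sum 37
[0, 17, 6, 12, 8] → sum 43

39, 21, 27, 28, 37, 43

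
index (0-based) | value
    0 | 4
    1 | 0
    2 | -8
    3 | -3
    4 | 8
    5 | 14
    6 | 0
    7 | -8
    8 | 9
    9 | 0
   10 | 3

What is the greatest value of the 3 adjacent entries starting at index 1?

0

Elements at indices 1..3: 0, -8, -3
max(0, -8, -3) = 0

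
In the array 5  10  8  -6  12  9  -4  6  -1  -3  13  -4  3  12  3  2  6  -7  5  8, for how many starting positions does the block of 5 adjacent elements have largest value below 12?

3

5 10 8 -6 12 → max 12
10 8 -6 12 9 → max 12
8 -6 12 9 -4 → max 12
-6 12 9 -4 6 → max 12
12 9 -4 6 -1 → max 12
9 -4 6 -1 -3 → max 9  < 12 ✓
-4 6 -1 -3 13 → max 13
6 -1 -3 13 -4 → max 13
-1 -3 13 -4 3 → max 13
-3 13 -4 3 12 → max 13
13 -4 3 12 3 → max 13
-4 3 12 3 2 → max 12
3 12 3 2 6 → max 12
12 3 2 6 -7 → max 12
3 2 6 -7 5 → max 6  < 12 ✓
2 6 -7 5 8 → max 8  < 12 ✓
3 windows satisfy the condition.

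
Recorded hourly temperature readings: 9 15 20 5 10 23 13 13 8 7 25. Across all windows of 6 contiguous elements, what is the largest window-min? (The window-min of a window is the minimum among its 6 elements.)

7

Window mins for each of the 6 positions:
[9, 15, 20, 5, 10, 23] → min 5
[15, 20, 5, 10, 23, 13] → min 5
[20, 5, 10, 23, 13, 13] → min 5
[5, 10, 23, 13, 13, 8] → min 5
[10, 23, 13, 13, 8, 7] → min 7
[23, 13, 13, 8, 7, 25] → min 7
Largest of these is 7.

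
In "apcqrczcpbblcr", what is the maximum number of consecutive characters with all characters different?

[a] len 1
[a, p] len 2
[a, p, c] len 3
[a, p, c, q] len 4
[a, p, c, q, r] len 5
[q, r, c] len 3
[q, r, c, z] len 4
[z, c] len 2
[z, c, p] len 3
[z, c, p, b] len 4
[b] len 1
[b, l] len 2
[b, l, c] len 3
[b, l, c, r] len 4
Longest all-distinct length: 5.

5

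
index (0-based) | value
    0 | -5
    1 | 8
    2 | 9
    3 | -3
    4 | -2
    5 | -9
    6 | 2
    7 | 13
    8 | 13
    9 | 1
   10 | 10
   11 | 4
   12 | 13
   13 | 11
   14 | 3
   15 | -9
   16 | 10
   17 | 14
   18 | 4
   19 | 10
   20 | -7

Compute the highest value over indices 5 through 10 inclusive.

Elements at indices 5..10: -9, 2, 13, 13, 1, 10
max(-9, 2, 13, 13, 1, 10) = 13

13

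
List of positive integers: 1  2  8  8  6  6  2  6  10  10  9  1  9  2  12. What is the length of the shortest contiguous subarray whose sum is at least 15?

Extend right; whenever the sum reaches 15, record the length and shrink from the left:
add 1: running sum 1 < 15
add 2: running sum 3 < 15
add 8: running sum 11 < 15
end 3: [8, 8] sum 16, len 2
end 4: [8, 8, 6] sum 22, len 3
end 5: [8, 6, 6] sum 20, len 3
end 6: [8, 6, 6, 2] sum 22, len 4
end 7: [6, 6, 2, 6] sum 20, len 4
end 8: [6, 10] sum 16, len 2
end 9: [10, 10] sum 20, len 2
end 10: [10, 9] sum 19, len 2
end 11: [10, 9, 1] sum 20, len 3
end 12: [9, 1, 9] sum 19, len 3
end 13: [9, 1, 9, 2] sum 21, len 4
end 14: [9, 2, 12] sum 23, len 3
Shortest qualifying length: 2.

2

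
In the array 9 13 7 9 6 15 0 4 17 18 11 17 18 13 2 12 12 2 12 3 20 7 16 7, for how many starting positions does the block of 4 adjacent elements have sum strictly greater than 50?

3

9 13 7 9 → sum 38
13 7 9 6 → sum 35
7 9 6 15 → sum 37
9 6 15 0 → sum 30
6 15 0 4 → sum 25
15 0 4 17 → sum 36
0 4 17 18 → sum 39
4 17 18 11 → sum 50
17 18 11 17 → sum 63  > 50 ✓
18 11 17 18 → sum 64  > 50 ✓
11 17 18 13 → sum 59  > 50 ✓
17 18 13 2 → sum 50
18 13 2 12 → sum 45
13 2 12 12 → sum 39
2 12 12 2 → sum 28
12 12 2 12 → sum 38
12 2 12 3 → sum 29
2 12 3 20 → sum 37
12 3 20 7 → sum 42
3 20 7 16 → sum 46
20 7 16 7 → sum 50
3 windows satisfy the condition.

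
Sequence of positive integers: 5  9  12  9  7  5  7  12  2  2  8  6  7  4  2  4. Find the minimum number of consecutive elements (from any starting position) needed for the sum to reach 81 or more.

add 5: running sum 5 < 81
add 9: running sum 14 < 81
add 12: running sum 26 < 81
add 9: running sum 35 < 81
add 7: running sum 42 < 81
add 5: running sum 47 < 81
add 7: running sum 54 < 81
add 12: running sum 66 < 81
add 2: running sum 68 < 81
add 2: running sum 70 < 81
add 8: running sum 78 < 81
add 6: shortest ending here [5, 9, 12, 9, 7, 5, 7, 12, 2, 2, 8, 6] sum 84, len 12
add 7: shortest ending here [9, 12, 9, 7, 5, 7, 12, 2, 2, 8, 6, 7] sum 86, len 12
add 4: shortest ending here [12, 9, 7, 5, 7, 12, 2, 2, 8, 6, 7, 4] sum 81, len 12
add 2: shortest ending here [12, 9, 7, 5, 7, 12, 2, 2, 8, 6, 7, 4, 2] sum 83, len 13
add 4: shortest ending here [12, 9, 7, 5, 7, 12, 2, 2, 8, 6, 7, 4, 2, 4] sum 87, len 14
Shortest qualifying length: 12.

12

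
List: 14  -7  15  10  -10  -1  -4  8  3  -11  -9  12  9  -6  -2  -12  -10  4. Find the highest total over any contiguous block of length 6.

14 -7 15 10 -10 -1 → sum 21
-7 15 10 -10 -1 -4 → sum 3
15 10 -10 -1 -4 8 → sum 18
10 -10 -1 -4 8 3 → sum 6
-10 -1 -4 8 3 -11 → sum -15
-1 -4 8 3 -11 -9 → sum -14
-4 8 3 -11 -9 12 → sum -1
8 3 -11 -9 12 9 → sum 12
3 -11 -9 12 9 -6 → sum -2
-11 -9 12 9 -6 -2 → sum -7
-9 12 9 -6 -2 -12 → sum -8
12 9 -6 -2 -12 -10 → sum -9
9 -6 -2 -12 -10 4 → sum -17
Highest of these is 21.

21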